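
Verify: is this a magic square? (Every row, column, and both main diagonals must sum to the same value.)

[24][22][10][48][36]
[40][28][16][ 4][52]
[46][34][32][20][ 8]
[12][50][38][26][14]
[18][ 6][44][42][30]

Row 1: 24 + 22 + 10 + 48 + 36 = 140.
Row 2: 40 + 28 + 16 + 4 + 52 = 140.
Row 3: 46 + 34 + 32 + 20 + 8 = 140.
Row 4: 12 + 50 + 38 + 26 + 14 = 140.
Row 5: 18 + 6 + 44 + 42 + 30 = 140.
Column 1: 24 + 40 + 46 + 12 + 18 = 140.
Column 2: 22 + 28 + 34 + 50 + 6 = 140.
Column 3: 10 + 16 + 32 + 38 + 44 = 140.
Column 4: 48 + 4 + 20 + 26 + 42 = 140.
Column 5: 36 + 52 + 8 + 14 + 30 = 140.
Main diagonal: 24 + 28 + 32 + 26 + 30 = 140.
Anti-diagonal: 36 + 4 + 32 + 50 + 18 = 140.
All lines sum to 140.

Yes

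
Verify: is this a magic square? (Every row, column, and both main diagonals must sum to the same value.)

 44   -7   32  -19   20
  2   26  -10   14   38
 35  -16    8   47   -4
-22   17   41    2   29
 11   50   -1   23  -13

No — column 5 sums to 70 but main diagonal sums to 67.

Row 1: 44 + (-7) + 32 + (-19) + 20 = 70.
Row 2: 2 + 26 + (-10) + 14 + 38 = 70.
Row 3: 35 + (-16) + 8 + 47 + (-4) = 70.
Row 4: -22 + 17 + 41 + 2 + 29 = 67.
Row 5: 11 + 50 + (-1) + 23 + (-13) = 70.
Column 1: 44 + 2 + 35 + (-22) + 11 = 70.
Column 2: -7 + 26 + (-16) + 17 + 50 = 70.
Column 3: 32 + (-10) + 8 + 41 + (-1) = 70.
Column 4: -19 + 14 + 47 + 2 + 23 = 67.
Column 5: 20 + 38 + (-4) + 29 + (-13) = 70.
Main diagonal: 44 + 26 + 8 + 2 + (-13) = 67.
Anti-diagonal: 20 + 14 + 8 + 17 + 11 = 70.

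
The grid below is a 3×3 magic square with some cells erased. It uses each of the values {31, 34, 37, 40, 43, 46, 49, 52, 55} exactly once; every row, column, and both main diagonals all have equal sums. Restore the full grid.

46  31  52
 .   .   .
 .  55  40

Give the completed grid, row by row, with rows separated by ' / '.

46 31 52 / 49 43 37 / 34 55 40

The 9 entries sum to 387, so each line sums to 387/3 = 129.
The remaining cell in row 3 is (3,1) = 129 − 95 = 34.
Column 1 must total 129; the given cells sum to 80, so (2,1) = 49.
The remaining cell in column 2 is (2,2) = 129 − 86 = 43.
From column 3, 129 − (52 + 40) gives (2,3) = 37.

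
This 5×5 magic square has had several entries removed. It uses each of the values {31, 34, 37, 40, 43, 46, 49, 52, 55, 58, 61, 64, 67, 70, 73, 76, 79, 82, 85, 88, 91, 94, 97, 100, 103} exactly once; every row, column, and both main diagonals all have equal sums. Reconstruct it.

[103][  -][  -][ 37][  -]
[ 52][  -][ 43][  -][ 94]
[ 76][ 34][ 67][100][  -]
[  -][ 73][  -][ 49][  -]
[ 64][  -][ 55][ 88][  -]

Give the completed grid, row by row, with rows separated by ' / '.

103 46 79 37 70 / 52 85 43 61 94 / 76 34 67 100 58 / 40 73 91 49 82 / 64 97 55 88 31

The 25 entries sum to 1675, so each line sums to 1675/5 = 335.
Using row 3: 76 + 34 + 67 + 100 + ? → (3,5) = 335 − 277 = 58.
From column 1, 335 − (103 + 52 + 76 + 64) gives (4,1) = 40.
Using column 4: 37 + 100 + 49 + 88 + ? → (2,4) = 335 − 274 = 61.
Anti-diagonal needs 335; the known cells sum to 265, so (1,5) = 70.
Row 2 must total 335; the given cells sum to 250, so (2,2) = 85.
The remaining cell in main diagonal is (5,5) = 335 − 304 = 31.
Row 5 needs 335; the known cells sum to 238, so (5,2) = 97.
Column 2 must total 335; the given cells sum to 289, so (1,2) = 46.
From column 5, 335 − (70 + 94 + 58 + 31) gives (4,5) = 82.
From row 1, 335 − (103 + 46 + 37 + 70) gives (1,3) = 79.
The remaining cell in row 4 is (4,3) = 335 − 244 = 91.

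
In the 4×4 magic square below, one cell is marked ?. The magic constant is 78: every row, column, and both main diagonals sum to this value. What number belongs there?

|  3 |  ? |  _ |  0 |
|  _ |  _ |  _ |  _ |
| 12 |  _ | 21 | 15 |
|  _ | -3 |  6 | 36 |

33

Row 3 needs 78; the known cells sum to 48, so (3,2) = 30.
Using row 4: -3 + 6 + 36 + ? → (4,1) = 78 − 39 = 39.
The remaining cell in column 1 is (2,1) = 78 − 54 = 24.
Column 4 must total 78; the given cells sum to 51, so (2,4) = 27.
Main diagonal must total 78; the given cells sum to 60, so (2,2) = 18.
From anti-diagonal, 78 − (0 + 30 + 39) gives (2,3) = 9.
The remaining cell in column 2 is (1,2) = 78 − 45 = 33.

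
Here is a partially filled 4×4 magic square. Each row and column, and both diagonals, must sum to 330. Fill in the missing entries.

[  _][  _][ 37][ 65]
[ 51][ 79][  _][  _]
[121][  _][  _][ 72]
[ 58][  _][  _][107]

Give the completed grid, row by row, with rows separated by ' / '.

100 128 37 65 / 51 79 114 86 / 121 93 44 72 / 58 30 135 107

Column 1: 51 + 121 + 58 + ? = 330, so (1,1) = 100.
Column 4 needs 330; the known cells sum to 244, so (2,4) = 86.
From main diagonal, 330 − (100 + 79 + 107) gives (3,3) = 44.
The remaining cell in row 1 is (1,2) = 330 − 202 = 128.
Row 2: 51 + 79 + 86 + ? = 330, so (2,3) = 114.
Using row 3: 121 + 44 + 72 + ? → (3,2) = 330 − 237 = 93.
Column 2: 128 + 79 + 93 + ? = 330, so (4,2) = 30.
Column 3: 37 + 114 + 44 + ? = 330, so (4,3) = 135.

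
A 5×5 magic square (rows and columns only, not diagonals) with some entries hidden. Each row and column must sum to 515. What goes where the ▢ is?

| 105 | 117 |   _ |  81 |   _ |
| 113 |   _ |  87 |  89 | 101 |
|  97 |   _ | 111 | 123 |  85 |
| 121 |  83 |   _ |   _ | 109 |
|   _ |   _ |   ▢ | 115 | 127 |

From row 2, 515 − (113 + 87 + 89 + 101) gives (2,2) = 125.
Row 3: 97 + 111 + 123 + 85 + ? = 515, so (3,2) = 99.
Column 1: 105 + 113 + 97 + 121 + ? = 515, so (5,1) = 79.
Column 2: 117 + 125 + 99 + 83 + ? = 515, so (5,2) = 91.
Column 4 must total 515; the given cells sum to 408, so (4,4) = 107.
From column 5, 515 − (101 + 85 + 109 + 127) gives (1,5) = 93.
Row 1: 105 + 117 + 81 + 93 + ? = 515, so (1,3) = 119.
Row 4 must total 515; the given cells sum to 420, so (4,3) = 95.
Using row 5: 79 + 91 + 115 + 127 + ? → (5,3) = 515 − 412 = 103.

103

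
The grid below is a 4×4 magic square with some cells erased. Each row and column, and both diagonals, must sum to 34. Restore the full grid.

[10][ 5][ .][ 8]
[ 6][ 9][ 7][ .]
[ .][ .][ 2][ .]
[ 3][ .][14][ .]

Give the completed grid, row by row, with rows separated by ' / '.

The remaining cell in row 1 is (1,3) = 34 − 23 = 11.
Row 2: 6 + 9 + 7 + ? = 34, so (2,4) = 12.
Column 1: 10 + 6 + 3 + ? = 34, so (3,1) = 15.
Main diagonal: 10 + 9 + 2 + ? = 34, so (4,4) = 13.
Anti-diagonal: 8 + 7 + 3 + ? = 34, so (3,2) = 16.
Row 3: 15 + 16 + 2 + ? = 34, so (3,4) = 1.
Row 4 needs 34; the known cells sum to 30, so (4,2) = 4.

10 5 11 8 / 6 9 7 12 / 15 16 2 1 / 3 4 14 13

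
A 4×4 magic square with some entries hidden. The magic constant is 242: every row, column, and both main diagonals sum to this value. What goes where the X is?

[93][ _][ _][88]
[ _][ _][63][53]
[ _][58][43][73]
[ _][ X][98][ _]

83

Row 3 must total 242; the given cells sum to 174, so (3,1) = 68.
Column 3: 63 + 43 + 98 + ? = 242, so (1,3) = 38.
Column 4 must total 242; the given cells sum to 214, so (4,4) = 28.
The remaining cell in main diagonal is (2,2) = 242 − 164 = 78.
Using anti-diagonal: 88 + 63 + 58 + ? → (4,1) = 242 − 209 = 33.
The remaining cell in row 1 is (1,2) = 242 − 219 = 23.
Row 2 must total 242; the given cells sum to 194, so (2,1) = 48.
Using row 4: 33 + 98 + 28 + ? → (4,2) = 242 − 159 = 83.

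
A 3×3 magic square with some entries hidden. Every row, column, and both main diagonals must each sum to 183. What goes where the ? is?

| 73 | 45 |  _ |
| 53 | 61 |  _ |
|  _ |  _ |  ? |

49

Row 1: 73 + 45 + ? = 183, so (1,3) = 65.
Row 2 needs 183; the known cells sum to 114, so (2,3) = 69.
From column 1, 183 − (73 + 53) gives (3,1) = 57.
The remaining cell in column 2 is (3,2) = 183 − 106 = 77.
From column 3, 183 − (65 + 69) gives (3,3) = 49.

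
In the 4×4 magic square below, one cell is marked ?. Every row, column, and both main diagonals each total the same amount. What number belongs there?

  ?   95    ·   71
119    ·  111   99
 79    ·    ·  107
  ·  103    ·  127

Column 4 is complete and sums to 404; that is the magic constant.
Using row 2: 119 + 111 + 99 + ? → (2,2) = 404 − 329 = 75.
From column 2, 404 − (95 + 75 + 103) gives (3,2) = 131.
Anti-diagonal must total 404; the given cells sum to 313, so (4,1) = 91.
Row 3 must total 404; the given cells sum to 317, so (3,3) = 87.
Row 4 needs 404; the known cells sum to 321, so (4,3) = 83.
The remaining cell in column 1 is (1,1) = 404 − 289 = 115.

115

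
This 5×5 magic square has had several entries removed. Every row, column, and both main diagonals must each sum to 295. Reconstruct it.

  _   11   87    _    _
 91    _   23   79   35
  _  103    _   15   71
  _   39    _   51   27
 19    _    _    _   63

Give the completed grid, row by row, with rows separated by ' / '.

55 11 87 43 99 / 91 67 23 79 35 / 47 103 59 15 71 / 83 39 95 51 27 / 19 75 31 107 63

From row 2, 295 − (91 + 23 + 79 + 35) gives (2,2) = 67.
The remaining cell in column 2 is (5,2) = 295 − 220 = 75.
From column 5, 295 − (35 + 71 + 27 + 63) gives (1,5) = 99.
Using anti-diagonal: 99 + 79 + 39 + 19 + ? → (3,3) = 295 − 236 = 59.
Row 3 must total 295; the given cells sum to 248, so (3,1) = 47.
Main diagonal needs 295; the known cells sum to 240, so (1,1) = 55.
Row 1 needs 295; the known cells sum to 252, so (1,4) = 43.
Column 1 needs 295; the known cells sum to 212, so (4,1) = 83.
Column 4 needs 295; the known cells sum to 188, so (5,4) = 107.
From row 4, 295 − (83 + 39 + 51 + 27) gives (4,3) = 95.
From row 5, 295 − (19 + 75 + 107 + 63) gives (5,3) = 31.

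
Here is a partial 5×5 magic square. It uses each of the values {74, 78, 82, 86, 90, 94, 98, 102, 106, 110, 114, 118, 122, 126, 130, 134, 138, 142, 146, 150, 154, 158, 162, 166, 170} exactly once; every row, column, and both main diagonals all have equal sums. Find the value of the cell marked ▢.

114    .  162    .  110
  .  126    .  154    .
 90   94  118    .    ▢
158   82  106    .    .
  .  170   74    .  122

The 25 entries sum to 3050, so each line sums to 3050/5 = 610.
Column 2: 126 + 94 + 82 + 170 + ? = 610, so (1,2) = 138.
Column 3 needs 610; the known cells sum to 460, so (2,3) = 150.
From main diagonal, 610 − (114 + 126 + 118 + 122) gives (4,4) = 130.
Anti-diagonal needs 610; the known cells sum to 464, so (5,1) = 146.
Row 1 must total 610; the given cells sum to 524, so (1,4) = 86.
Row 4: 158 + 82 + 106 + 130 + ? = 610, so (4,5) = 134.
Using row 5: 146 + 170 + 74 + 122 + ? → (5,4) = 610 − 512 = 98.
The remaining cell in column 1 is (2,1) = 610 − 508 = 102.
Column 4: 86 + 154 + 130 + 98 + ? = 610, so (3,4) = 142.
Row 2 must total 610; the given cells sum to 532, so (2,5) = 78.
The remaining cell in row 3 is (3,5) = 610 − 444 = 166.

166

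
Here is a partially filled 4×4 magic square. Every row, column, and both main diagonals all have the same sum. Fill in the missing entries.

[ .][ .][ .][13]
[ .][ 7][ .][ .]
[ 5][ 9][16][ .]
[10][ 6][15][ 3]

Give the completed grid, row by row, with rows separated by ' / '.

8 12 1 13 / 11 7 2 14 / 5 9 16 4 / 10 6 15 3

Row 4 is already complete: 10 + 6 + 15 + 3 = 34, so that is the magic constant.
Row 3 needs 34; the known cells sum to 30, so (3,4) = 4.
Column 2 must total 34; the given cells sum to 22, so (1,2) = 12.
From column 4, 34 − (13 + 4 + 3) gives (2,4) = 14.
Main diagonal: 7 + 16 + 3 + ? = 34, so (1,1) = 8.
Anti-diagonal needs 34; the known cells sum to 32, so (2,3) = 2.
Row 1 must total 34; the given cells sum to 33, so (1,3) = 1.
Row 2 must total 34; the given cells sum to 23, so (2,1) = 11.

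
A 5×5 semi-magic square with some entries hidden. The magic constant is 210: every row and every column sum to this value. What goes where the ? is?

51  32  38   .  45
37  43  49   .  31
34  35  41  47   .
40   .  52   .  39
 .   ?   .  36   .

From row 1, 210 − (51 + 32 + 38 + 45) gives (1,4) = 44.
Using row 2: 37 + 43 + 49 + 31 + ? → (2,4) = 210 − 160 = 50.
Using row 3: 34 + 35 + 41 + 47 + ? → (3,5) = 210 − 157 = 53.
Column 1 must total 210; the given cells sum to 162, so (5,1) = 48.
Using column 3: 38 + 49 + 41 + 52 + ? → (5,3) = 210 − 180 = 30.
Using column 4: 44 + 50 + 47 + 36 + ? → (4,4) = 210 − 177 = 33.
The remaining cell in column 5 is (5,5) = 210 − 168 = 42.
Using row 4: 40 + 52 + 33 + 39 + ? → (4,2) = 210 − 164 = 46.
The remaining cell in row 5 is (5,2) = 210 − 156 = 54.

54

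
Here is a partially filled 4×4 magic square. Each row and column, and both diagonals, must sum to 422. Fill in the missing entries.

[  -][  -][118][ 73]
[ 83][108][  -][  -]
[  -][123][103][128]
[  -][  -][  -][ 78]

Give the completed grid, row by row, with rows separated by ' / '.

133 98 118 73 / 83 108 88 143 / 68 123 103 128 / 138 93 113 78

Using row 3: 123 + 103 + 128 + ? → (3,1) = 422 − 354 = 68.
Using column 4: 73 + 128 + 78 + ? → (2,4) = 422 − 279 = 143.
Using main diagonal: 108 + 103 + 78 + ? → (1,1) = 422 − 289 = 133.
Row 1 must total 422; the given cells sum to 324, so (1,2) = 98.
Row 2: 83 + 108 + 143 + ? = 422, so (2,3) = 88.
Column 1 must total 422; the given cells sum to 284, so (4,1) = 138.
Column 2 needs 422; the known cells sum to 329, so (4,2) = 93.
Column 3 must total 422; the given cells sum to 309, so (4,3) = 113.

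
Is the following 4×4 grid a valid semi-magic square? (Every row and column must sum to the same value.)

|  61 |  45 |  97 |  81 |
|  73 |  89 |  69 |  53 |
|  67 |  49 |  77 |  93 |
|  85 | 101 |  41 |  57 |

Row 1: 61 + 45 + 97 + 81 = 284.
Row 2: 73 + 89 + 69 + 53 = 284.
Row 3: 67 + 49 + 77 + 93 = 286.
Row 4: 85 + 101 + 41 + 57 = 284.
Column 1: 61 + 73 + 67 + 85 = 286.
Column 2: 45 + 89 + 49 + 101 = 284.
Column 3: 97 + 69 + 77 + 41 = 284.
Column 4: 81 + 53 + 93 + 57 = 284.

No — column 4 sums to 284 but column 1 sums to 286.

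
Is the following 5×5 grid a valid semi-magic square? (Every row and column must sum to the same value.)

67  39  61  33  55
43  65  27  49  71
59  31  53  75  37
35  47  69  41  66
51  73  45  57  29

No — column 2 sums to 255 but column 5 sums to 258.

Row 1: 67 + 39 + 61 + 33 + 55 = 255.
Row 2: 43 + 65 + 27 + 49 + 71 = 255.
Row 3: 59 + 31 + 53 + 75 + 37 = 255.
Row 4: 35 + 47 + 69 + 41 + 66 = 258.
Row 5: 51 + 73 + 45 + 57 + 29 = 255.
Column 1: 67 + 43 + 59 + 35 + 51 = 255.
Column 2: 39 + 65 + 31 + 47 + 73 = 255.
Column 3: 61 + 27 + 53 + 69 + 45 = 255.
Column 4: 33 + 49 + 75 + 41 + 57 = 255.
Column 5: 55 + 71 + 37 + 66 + 29 = 258.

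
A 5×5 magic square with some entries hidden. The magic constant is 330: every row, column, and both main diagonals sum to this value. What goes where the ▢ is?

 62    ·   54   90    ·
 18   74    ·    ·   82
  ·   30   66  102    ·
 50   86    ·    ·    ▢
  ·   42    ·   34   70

114

From column 2, 330 − (74 + 30 + 86 + 42) gives (1,2) = 98.
Main diagonal must total 330; the given cells sum to 272, so (4,4) = 58.
The remaining cell in row 1 is (1,5) = 330 − 304 = 26.
Using column 4: 90 + 102 + 58 + 34 + ? → (2,4) = 330 − 284 = 46.
Anti-diagonal must total 330; the given cells sum to 224, so (5,1) = 106.
Using row 2: 18 + 74 + 46 + 82 + ? → (2,3) = 330 − 220 = 110.
Row 5 must total 330; the given cells sum to 252, so (5,3) = 78.
Column 1 needs 330; the known cells sum to 236, so (3,1) = 94.
Column 3 must total 330; the given cells sum to 308, so (4,3) = 22.
From row 3, 330 − (94 + 30 + 66 + 102) gives (3,5) = 38.
Row 4 must total 330; the given cells sum to 216, so (4,5) = 114.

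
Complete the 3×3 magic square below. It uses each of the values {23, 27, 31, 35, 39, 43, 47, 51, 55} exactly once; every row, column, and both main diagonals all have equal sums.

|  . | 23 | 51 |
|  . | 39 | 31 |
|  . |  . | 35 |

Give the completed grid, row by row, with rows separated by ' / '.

43 23 51 / 47 39 31 / 27 55 35

The 9 entries sum to 351, so each line sums to 351/3 = 117.
From row 1, 117 − (23 + 51) gives (1,1) = 43.
From row 2, 117 − (39 + 31) gives (2,1) = 47.
The remaining cell in column 1 is (3,1) = 117 − 90 = 27.
The remaining cell in column 2 is (3,2) = 117 − 62 = 55.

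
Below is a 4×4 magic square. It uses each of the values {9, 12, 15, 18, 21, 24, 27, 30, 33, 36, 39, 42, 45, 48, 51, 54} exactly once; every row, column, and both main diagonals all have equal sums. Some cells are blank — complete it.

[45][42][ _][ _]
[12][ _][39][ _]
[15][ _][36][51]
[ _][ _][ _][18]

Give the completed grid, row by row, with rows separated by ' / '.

The 16 entries sum to 504, so each line sums to 504/4 = 126.
The remaining cell in row 3 is (3,2) = 126 − 102 = 24.
The remaining cell in column 1 is (4,1) = 126 − 72 = 54.
From main diagonal, 126 − (45 + 36 + 18) gives (2,2) = 27.
Anti-diagonal must total 126; the given cells sum to 117, so (1,4) = 9.
Using row 1: 45 + 42 + 9 + ? → (1,3) = 126 − 96 = 30.
Row 2 must total 126; the given cells sum to 78, so (2,4) = 48.
Column 2 must total 126; the given cells sum to 93, so (4,2) = 33.
Column 3 needs 126; the known cells sum to 105, so (4,3) = 21.

45 42 30 9 / 12 27 39 48 / 15 24 36 51 / 54 33 21 18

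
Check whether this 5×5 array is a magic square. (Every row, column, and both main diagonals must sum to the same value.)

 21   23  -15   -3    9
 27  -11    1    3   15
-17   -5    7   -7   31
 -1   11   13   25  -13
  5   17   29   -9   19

No — row 3 sums to 9 but row 4 sums to 35.

Row 1: 21 + 23 + (-15) + (-3) + 9 = 35.
Row 2: 27 + (-11) + 1 + 3 + 15 = 35.
Row 3: -17 + (-5) + 7 + (-7) + 31 = 9.
Row 4: -1 + 11 + 13 + 25 + (-13) = 35.
Row 5: 5 + 17 + 29 + (-9) + 19 = 61.
Column 1: 21 + 27 + (-17) + (-1) + 5 = 35.
Column 2: 23 + (-11) + (-5) + 11 + 17 = 35.
Column 3: -15 + 1 + 7 + 13 + 29 = 35.
Column 4: -3 + 3 + (-7) + 25 + (-9) = 9.
Column 5: 9 + 15 + 31 + (-13) + 19 = 61.
Main diagonal: 21 + (-11) + 7 + 25 + 19 = 61.
Anti-diagonal: 9 + 3 + 7 + 11 + 5 = 35.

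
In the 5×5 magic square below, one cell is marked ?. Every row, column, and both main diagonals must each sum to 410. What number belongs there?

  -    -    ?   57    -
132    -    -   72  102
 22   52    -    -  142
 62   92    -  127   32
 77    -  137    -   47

The remaining cell in row 4 is (4,3) = 410 − 313 = 97.
Using column 1: 132 + 22 + 62 + 77 + ? → (1,1) = 410 − 293 = 117.
Using column 5: 102 + 142 + 32 + 47 + ? → (1,5) = 410 − 323 = 87.
The remaining cell in anti-diagonal is (3,3) = 410 − 328 = 82.
From row 3, 410 − (22 + 52 + 82 + 142) gives (3,4) = 112.
Using column 4: 57 + 72 + 112 + 127 + ? → (5,4) = 410 − 368 = 42.
Using main diagonal: 117 + 82 + 127 + 47 + ? → (2,2) = 410 − 373 = 37.
Row 2 needs 410; the known cells sum to 343, so (2,3) = 67.
The remaining cell in row 5 is (5,2) = 410 − 303 = 107.
Column 2 needs 410; the known cells sum to 288, so (1,2) = 122.
Using column 3: 67 + 82 + 97 + 137 + ? → (1,3) = 410 − 383 = 27.

27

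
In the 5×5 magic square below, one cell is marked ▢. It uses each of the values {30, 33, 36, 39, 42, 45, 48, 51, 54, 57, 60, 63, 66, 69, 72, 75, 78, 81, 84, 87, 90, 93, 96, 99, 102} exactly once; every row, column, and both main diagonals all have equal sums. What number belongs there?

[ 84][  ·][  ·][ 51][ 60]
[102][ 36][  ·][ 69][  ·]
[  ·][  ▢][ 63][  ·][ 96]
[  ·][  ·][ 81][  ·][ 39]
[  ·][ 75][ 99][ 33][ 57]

The 25 entries sum to 1650, so each line sums to 1650/5 = 330.
From row 5, 330 − (75 + 99 + 33 + 57) gives (5,1) = 66.
From column 5, 330 − (60 + 96 + 39 + 57) gives (2,5) = 78.
Main diagonal must total 330; the given cells sum to 240, so (4,4) = 90.
Anti-diagonal needs 330; the known cells sum to 258, so (4,2) = 72.
From row 2, 330 − (102 + 36 + 69 + 78) gives (2,3) = 45.
From row 4, 330 − (72 + 81 + 90 + 39) gives (4,1) = 48.
Using column 1: 84 + 102 + 48 + 66 + ? → (3,1) = 330 − 300 = 30.
Using column 3: 45 + 63 + 81 + 99 + ? → (1,3) = 330 − 288 = 42.
Column 4 needs 330; the known cells sum to 243, so (3,4) = 87.
Row 1 needs 330; the known cells sum to 237, so (1,2) = 93.
From row 3, 330 − (30 + 63 + 87 + 96) gives (3,2) = 54.

54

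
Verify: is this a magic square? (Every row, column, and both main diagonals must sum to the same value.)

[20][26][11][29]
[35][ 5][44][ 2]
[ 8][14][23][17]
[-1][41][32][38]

Row 1: 20 + 26 + 11 + 29 = 86.
Row 2: 35 + 5 + 44 + 2 = 86.
Row 3: 8 + 14 + 23 + 17 = 62.
Row 4: -1 + 41 + 32 + 38 = 110.
Column 1: 20 + 35 + 8 + (-1) = 62.
Column 2: 26 + 5 + 14 + 41 = 86.
Column 3: 11 + 44 + 23 + 32 = 110.
Column 4: 29 + 2 + 17 + 38 = 86.
Main diagonal: 20 + 5 + 23 + 38 = 86.
Anti-diagonal: 29 + 44 + 14 + (-1) = 86.

No — main diagonal sums to 86 but column 3 sums to 110.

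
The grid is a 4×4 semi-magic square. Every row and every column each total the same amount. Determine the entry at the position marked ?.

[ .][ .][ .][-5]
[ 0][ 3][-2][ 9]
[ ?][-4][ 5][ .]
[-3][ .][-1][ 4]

7

Row 2 is complete and sums to 10; that is the magic constant.
Row 4 must total 10; the given cells sum to 0, so (4,2) = 10.
Column 2 must total 10; the given cells sum to 9, so (1,2) = 1.
The remaining cell in column 3 is (1,3) = 10 − 2 = 8.
Column 4 needs 10; the known cells sum to 8, so (3,4) = 2.
Using row 1: 1 + 8 + (-5) + ? → (1,1) = 10 − 4 = 6.
Row 3: -4 + 5 + 2 + ? = 10, so (3,1) = 7.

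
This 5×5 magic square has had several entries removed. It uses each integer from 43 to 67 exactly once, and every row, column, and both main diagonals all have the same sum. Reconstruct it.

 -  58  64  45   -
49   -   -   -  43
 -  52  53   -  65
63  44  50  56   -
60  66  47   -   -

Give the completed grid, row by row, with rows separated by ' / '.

The entries are 43 through 67, which sum to 1375, so each line sums to 1375/5 = 275.
Row 4 must total 275; the given cells sum to 213, so (4,5) = 62.
The remaining cell in column 2 is (2,2) = 275 − 220 = 55.
Using column 3: 64 + 53 + 50 + 47 + ? → (2,3) = 275 − 214 = 61.
From row 2, 275 − (49 + 55 + 61 + 43) gives (2,4) = 67.
The remaining cell in anti-diagonal is (1,5) = 275 − 224 = 51.
Row 1 needs 275; the known cells sum to 218, so (1,1) = 57.
From column 1, 275 − (57 + 49 + 63 + 60) gives (3,1) = 46.
Column 5 must total 275; the given cells sum to 221, so (5,5) = 54.
Row 3: 46 + 52 + 53 + 65 + ? = 275, so (3,4) = 59.
Row 5 must total 275; the given cells sum to 227, so (5,4) = 48.

57 58 64 45 51 / 49 55 61 67 43 / 46 52 53 59 65 / 63 44 50 56 62 / 60 66 47 48 54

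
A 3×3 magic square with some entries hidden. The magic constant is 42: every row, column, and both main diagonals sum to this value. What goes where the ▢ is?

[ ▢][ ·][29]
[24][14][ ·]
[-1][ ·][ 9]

Row 2: 24 + 14 + ? = 42, so (2,3) = 4.
Row 3 must total 42; the given cells sum to 8, so (3,2) = 34.
Column 1: 24 + (-1) + ? = 42, so (1,1) = 19.

19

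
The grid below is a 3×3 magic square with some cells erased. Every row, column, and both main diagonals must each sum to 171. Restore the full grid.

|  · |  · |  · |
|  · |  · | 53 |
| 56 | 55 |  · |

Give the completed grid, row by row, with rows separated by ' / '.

Row 3: 56 + 55 + ? = 171, so (3,3) = 60.
From column 3, 171 − (53 + 60) gives (1,3) = 58.
Anti-diagonal must total 171; the given cells sum to 114, so (2,2) = 57.
Row 2 must total 171; the given cells sum to 110, so (2,1) = 61.
From column 1, 171 − (61 + 56) gives (1,1) = 54.
Column 2 needs 171; the known cells sum to 112, so (1,2) = 59.

54 59 58 / 61 57 53 / 56 55 60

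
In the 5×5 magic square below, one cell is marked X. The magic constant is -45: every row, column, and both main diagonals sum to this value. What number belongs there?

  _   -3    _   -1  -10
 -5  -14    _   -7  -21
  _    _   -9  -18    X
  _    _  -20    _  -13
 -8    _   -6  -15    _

-2

Using row 2: -5 + (-14) + (-7) + (-21) + ? → (2,3) = -45 − (-47) = 2.
Using column 3: 2 + (-9) + (-20) + (-6) + ? → (1,3) = -45 − (-33) = -12.
Using column 4: -1 + (-7) + (-18) + (-15) + ? → (4,4) = -45 − (-41) = -4.
From anti-diagonal, -45 − (-10 + (-7) + (-9) + (-8)) gives (4,2) = -11.
Row 1: -3 + (-12) + (-1) + (-10) + ? = -45, so (1,1) = -19.
Row 4 needs -45; the known cells sum to -48, so (4,1) = 3.
Using column 1: -19 + (-5) + 3 + (-8) + ? → (3,1) = -45 − (-29) = -16.
Main diagonal needs -45; the known cells sum to -46, so (5,5) = 1.
The remaining cell in row 5 is (5,2) = -45 − (-28) = -17.
The remaining cell in column 2 is (3,2) = -45 − (-45) = 0.
Column 5 must total -45; the given cells sum to -43, so (3,5) = -2.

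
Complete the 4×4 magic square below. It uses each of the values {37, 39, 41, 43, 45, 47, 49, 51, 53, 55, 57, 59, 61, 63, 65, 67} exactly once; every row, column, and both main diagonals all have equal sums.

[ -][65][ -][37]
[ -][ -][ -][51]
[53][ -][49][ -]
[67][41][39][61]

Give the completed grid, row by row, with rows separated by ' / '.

The 16 entries sum to 832, so each line sums to 832/4 = 208.
From column 4, 208 − (37 + 51 + 61) gives (3,4) = 59.
Row 3 must total 208; the given cells sum to 161, so (3,2) = 47.
Column 2 must total 208; the given cells sum to 153, so (2,2) = 55.
Main diagonal: 55 + 49 + 61 + ? = 208, so (1,1) = 43.
From anti-diagonal, 208 − (37 + 47 + 67) gives (2,3) = 57.
Row 1 needs 208; the known cells sum to 145, so (1,3) = 63.
Row 2: 55 + 57 + 51 + ? = 208, so (2,1) = 45.

43 65 63 37 / 45 55 57 51 / 53 47 49 59 / 67 41 39 61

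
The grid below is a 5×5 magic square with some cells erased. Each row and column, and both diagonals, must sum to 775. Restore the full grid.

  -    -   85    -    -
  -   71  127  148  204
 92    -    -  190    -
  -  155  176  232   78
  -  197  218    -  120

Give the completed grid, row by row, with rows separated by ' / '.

Using row 2: 71 + 127 + 148 + 204 + ? → (2,1) = 775 − 550 = 225.
From row 4, 775 − (155 + 176 + 232 + 78) gives (4,1) = 134.
From column 3, 775 − (85 + 127 + 176 + 218) gives (3,3) = 169.
Main diagonal: 71 + 169 + 232 + 120 + ? = 775, so (1,1) = 183.
The remaining cell in column 1 is (5,1) = 775 − 634 = 141.
Anti-diagonal must total 775; the given cells sum to 613, so (1,5) = 162.
Row 5: 141 + 197 + 218 + 120 + ? = 775, so (5,4) = 99.
Column 4: 148 + 190 + 232 + 99 + ? = 775, so (1,4) = 106.
Using column 5: 162 + 204 + 78 + 120 + ? → (3,5) = 775 − 564 = 211.
Row 1: 183 + 85 + 106 + 162 + ? = 775, so (1,2) = 239.
Row 3: 92 + 169 + 190 + 211 + ? = 775, so (3,2) = 113.

183 239 85 106 162 / 225 71 127 148 204 / 92 113 169 190 211 / 134 155 176 232 78 / 141 197 218 99 120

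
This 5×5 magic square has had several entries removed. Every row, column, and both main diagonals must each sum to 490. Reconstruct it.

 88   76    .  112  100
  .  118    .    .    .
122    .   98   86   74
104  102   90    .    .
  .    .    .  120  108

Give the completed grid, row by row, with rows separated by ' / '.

88 76 114 112 100 / 80 118 106 94 92 / 122 110 98 86 74 / 104 102 90 78 116 / 96 84 82 120 108

Row 1: 88 + 76 + 112 + 100 + ? = 490, so (1,3) = 114.
Row 3 must total 490; the given cells sum to 380, so (3,2) = 110.
Column 2 must total 490; the given cells sum to 406, so (5,2) = 84.
From main diagonal, 490 − (88 + 118 + 98 + 108) gives (4,4) = 78.
Row 4 must total 490; the given cells sum to 374, so (4,5) = 116.
Column 4 must total 490; the given cells sum to 396, so (2,4) = 94.
Column 5 must total 490; the given cells sum to 398, so (2,5) = 92.
Anti-diagonal must total 490; the given cells sum to 394, so (5,1) = 96.
Using row 5: 96 + 84 + 120 + 108 + ? → (5,3) = 490 − 408 = 82.
The remaining cell in column 1 is (2,1) = 490 − 410 = 80.
From column 3, 490 − (114 + 98 + 90 + 82) gives (2,3) = 106.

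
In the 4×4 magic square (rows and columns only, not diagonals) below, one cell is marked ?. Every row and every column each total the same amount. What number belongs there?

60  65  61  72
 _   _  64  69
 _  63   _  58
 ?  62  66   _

Row 1 is complete and sums to 258; that is the magic constant.
Column 2 must total 258; the given cells sum to 190, so (2,2) = 68.
Column 3: 61 + 64 + 66 + ? = 258, so (3,3) = 67.
Column 4 must total 258; the given cells sum to 199, so (4,4) = 59.
Row 2 must total 258; the given cells sum to 201, so (2,1) = 57.
Using row 3: 63 + 67 + 58 + ? → (3,1) = 258 − 188 = 70.
Row 4 needs 258; the known cells sum to 187, so (4,1) = 71.

71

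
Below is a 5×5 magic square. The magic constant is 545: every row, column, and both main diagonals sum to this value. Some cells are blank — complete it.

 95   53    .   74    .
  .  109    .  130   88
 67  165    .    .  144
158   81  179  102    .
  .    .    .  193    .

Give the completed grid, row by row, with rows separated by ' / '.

The remaining cell in row 4 is (4,5) = 545 − 520 = 25.
From column 2, 545 − (53 + 109 + 165 + 81) gives (5,2) = 137.
Column 4 needs 545; the known cells sum to 499, so (3,4) = 46.
Using row 3: 67 + 165 + 46 + 144 + ? → (3,3) = 545 − 422 = 123.
Using main diagonal: 95 + 109 + 123 + 102 + ? → (5,5) = 545 − 429 = 116.
Column 5: 88 + 144 + 25 + 116 + ? = 545, so (1,5) = 172.
The remaining cell in anti-diagonal is (5,1) = 545 − 506 = 39.
The remaining cell in row 1 is (1,3) = 545 − 394 = 151.
The remaining cell in row 5 is (5,3) = 545 − 485 = 60.
The remaining cell in column 1 is (2,1) = 545 − 359 = 186.
The remaining cell in column 3 is (2,3) = 545 − 513 = 32.

95 53 151 74 172 / 186 109 32 130 88 / 67 165 123 46 144 / 158 81 179 102 25 / 39 137 60 193 116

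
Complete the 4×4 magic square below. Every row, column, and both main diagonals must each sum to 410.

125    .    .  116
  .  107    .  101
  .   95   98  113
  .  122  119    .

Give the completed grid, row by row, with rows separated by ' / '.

From row 3, 410 − (95 + 98 + 113) gives (3,1) = 104.
Column 2 must total 410; the given cells sum to 324, so (1,2) = 86.
Column 4: 116 + 101 + 113 + ? = 410, so (4,4) = 80.
From row 1, 410 − (125 + 86 + 116) gives (1,3) = 83.
Using row 4: 122 + 119 + 80 + ? → (4,1) = 410 − 321 = 89.
The remaining cell in column 1 is (2,1) = 410 − 318 = 92.
From column 3, 410 − (83 + 98 + 119) gives (2,3) = 110.

125 86 83 116 / 92 107 110 101 / 104 95 98 113 / 89 122 119 80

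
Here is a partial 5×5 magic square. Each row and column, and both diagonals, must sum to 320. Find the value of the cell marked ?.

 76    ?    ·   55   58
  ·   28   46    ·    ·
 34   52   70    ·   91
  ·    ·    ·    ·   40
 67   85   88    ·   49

94

From row 3, 320 − (34 + 52 + 70 + 91) gives (3,4) = 73.
Using row 5: 67 + 85 + 88 + 49 + ? → (5,4) = 320 − 289 = 31.
Column 5 needs 320; the known cells sum to 238, so (2,5) = 82.
Using main diagonal: 76 + 28 + 70 + 49 + ? → (4,4) = 320 − 223 = 97.
From column 4, 320 − (55 + 73 + 97 + 31) gives (2,4) = 64.
From anti-diagonal, 320 − (58 + 64 + 70 + 67) gives (4,2) = 61.
The remaining cell in row 2 is (2,1) = 320 − 220 = 100.
The remaining cell in column 1 is (4,1) = 320 − 277 = 43.
Column 2: 28 + 52 + 61 + 85 + ? = 320, so (1,2) = 94.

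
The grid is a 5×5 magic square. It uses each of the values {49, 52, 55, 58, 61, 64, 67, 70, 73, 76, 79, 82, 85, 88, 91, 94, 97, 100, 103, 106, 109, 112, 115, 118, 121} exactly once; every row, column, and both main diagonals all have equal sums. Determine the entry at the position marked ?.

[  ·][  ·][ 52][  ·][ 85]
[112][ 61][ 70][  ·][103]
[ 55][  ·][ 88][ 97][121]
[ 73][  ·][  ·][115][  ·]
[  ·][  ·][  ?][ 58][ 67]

The 25 entries sum to 2125, so each line sums to 2125/5 = 425.
The remaining cell in row 2 is (2,4) = 425 − 346 = 79.
Using row 3: 55 + 88 + 97 + 121 + ? → (3,2) = 425 − 361 = 64.
Column 4 must total 425; the given cells sum to 349, so (1,4) = 76.
From column 5, 425 − (85 + 103 + 121 + 67) gives (4,5) = 49.
The remaining cell in main diagonal is (1,1) = 425 − 331 = 94.
Row 1 needs 425; the known cells sum to 307, so (1,2) = 118.
Column 1 needs 425; the known cells sum to 334, so (5,1) = 91.
Using anti-diagonal: 85 + 79 + 88 + 91 + ? → (4,2) = 425 − 343 = 82.
From row 4, 425 − (73 + 82 + 115 + 49) gives (4,3) = 106.
From column 2, 425 − (118 + 61 + 64 + 82) gives (5,2) = 100.
From column 3, 425 − (52 + 70 + 88 + 106) gives (5,3) = 109.

109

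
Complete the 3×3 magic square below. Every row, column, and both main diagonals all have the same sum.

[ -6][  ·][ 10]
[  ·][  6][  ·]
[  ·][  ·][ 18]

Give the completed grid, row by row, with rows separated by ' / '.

-6 14 10 / 22 6 -10 / 2 -2 18

Main diagonal is already complete: -6 + 6 + 18 = 18, so that is the magic constant.
The remaining cell in row 1 is (1,2) = 18 − 4 = 14.
The remaining cell in column 2 is (3,2) = 18 − 20 = -2.
Column 3 must total 18; the given cells sum to 28, so (2,3) = -10.
Using anti-diagonal: 10 + 6 + ? → (3,1) = 18 − 16 = 2.
Using row 2: 6 + (-10) + ? → (2,1) = 18 − (-4) = 22.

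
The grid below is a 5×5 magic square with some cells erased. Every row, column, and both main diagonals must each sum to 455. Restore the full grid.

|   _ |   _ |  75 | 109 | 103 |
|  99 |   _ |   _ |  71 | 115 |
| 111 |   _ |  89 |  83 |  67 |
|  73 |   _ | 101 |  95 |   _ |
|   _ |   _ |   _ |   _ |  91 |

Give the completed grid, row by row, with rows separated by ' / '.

From row 3, 455 − (111 + 89 + 83 + 67) gives (3,2) = 105.
Column 4 needs 455; the known cells sum to 358, so (5,4) = 97.
Column 5 needs 455; the known cells sum to 376, so (4,5) = 79.
The remaining cell in row 4 is (4,2) = 455 − 348 = 107.
From anti-diagonal, 455 − (103 + 71 + 89 + 107) gives (5,1) = 85.
Using column 1: 99 + 111 + 73 + 85 + ? → (1,1) = 455 − 368 = 87.
Main diagonal must total 455; the given cells sum to 362, so (2,2) = 93.
Row 1: 87 + 75 + 109 + 103 + ? = 455, so (1,2) = 81.
Using row 2: 99 + 93 + 71 + 115 + ? → (2,3) = 455 − 378 = 77.
Column 2 must total 455; the given cells sum to 386, so (5,2) = 69.
Using column 3: 75 + 77 + 89 + 101 + ? → (5,3) = 455 − 342 = 113.

87 81 75 109 103 / 99 93 77 71 115 / 111 105 89 83 67 / 73 107 101 95 79 / 85 69 113 97 91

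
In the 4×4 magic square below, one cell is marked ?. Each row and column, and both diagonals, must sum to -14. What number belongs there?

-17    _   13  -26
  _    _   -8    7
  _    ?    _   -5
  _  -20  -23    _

Row 1: -17 + 13 + (-26) + ? = -14, so (1,2) = 16.
From column 3, -14 − (13 + (-8) + (-23)) gives (3,3) = 4.
Column 4: -26 + 7 + (-5) + ? = -14, so (4,4) = 10.
Main diagonal: -17 + 4 + 10 + ? = -14, so (2,2) = -11.
The remaining cell in row 2 is (2,1) = -14 − (-12) = -2.
The remaining cell in row 4 is (4,1) = -14 − (-33) = 19.
The remaining cell in column 1 is (3,1) = -14 − 0 = -14.
From column 2, -14 − (16 + (-11) + (-20)) gives (3,2) = 1.

1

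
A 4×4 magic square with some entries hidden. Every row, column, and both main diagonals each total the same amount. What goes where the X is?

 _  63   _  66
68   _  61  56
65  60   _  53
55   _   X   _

Anti-diagonal is complete and sums to 242; that is the magic constant.
From row 2, 242 − (68 + 61 + 56) gives (2,2) = 57.
The remaining cell in row 3 is (3,3) = 242 − 178 = 64.
Column 1 needs 242; the known cells sum to 188, so (1,1) = 54.
Using column 2: 63 + 57 + 60 + ? → (4,2) = 242 − 180 = 62.
Using column 4: 66 + 56 + 53 + ? → (4,4) = 242 − 175 = 67.
From row 1, 242 − (54 + 63 + 66) gives (1,3) = 59.
Row 4 must total 242; the given cells sum to 184, so (4,3) = 58.

58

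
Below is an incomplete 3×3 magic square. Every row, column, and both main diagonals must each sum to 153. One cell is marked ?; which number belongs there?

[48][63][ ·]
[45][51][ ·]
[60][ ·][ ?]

Using row 1: 48 + 63 + ? → (1,3) = 153 − 111 = 42.
The remaining cell in row 2 is (2,3) = 153 − 96 = 57.
The remaining cell in column 2 is (3,2) = 153 − 114 = 39.
Column 3: 42 + 57 + ? = 153, so (3,3) = 54.

54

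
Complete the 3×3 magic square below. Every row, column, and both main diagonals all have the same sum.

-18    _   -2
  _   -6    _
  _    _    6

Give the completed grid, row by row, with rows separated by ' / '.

-18 2 -2 / 10 -6 -22 / -10 -14 6

Main diagonal is already complete: -18 + -6 + 6 = -18, so that is the magic constant.
Row 1: -18 + (-2) + ? = -18, so (1,2) = 2.
Column 2 needs -18; the known cells sum to -4, so (3,2) = -14.
Column 3 needs -18; the known cells sum to 4, so (2,3) = -22.
From anti-diagonal, -18 − (-2 + (-6)) gives (3,1) = -10.
Row 2: -6 + (-22) + ? = -18, so (2,1) = 10.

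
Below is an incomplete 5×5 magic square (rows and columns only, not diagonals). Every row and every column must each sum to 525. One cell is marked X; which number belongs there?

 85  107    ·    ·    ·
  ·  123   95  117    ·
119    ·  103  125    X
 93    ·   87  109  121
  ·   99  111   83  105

Using row 4: 93 + 87 + 109 + 121 + ? → (4,2) = 525 − 410 = 115.
Row 5 must total 525; the given cells sum to 398, so (5,1) = 127.
The remaining cell in column 1 is (2,1) = 525 − 424 = 101.
Column 2: 107 + 123 + 115 + 99 + ? = 525, so (3,2) = 81.
Column 3: 95 + 103 + 87 + 111 + ? = 525, so (1,3) = 129.
From column 4, 525 − (117 + 125 + 109 + 83) gives (1,4) = 91.
From row 1, 525 − (85 + 107 + 129 + 91) gives (1,5) = 113.
The remaining cell in row 2 is (2,5) = 525 − 436 = 89.
Row 3: 119 + 81 + 103 + 125 + ? = 525, so (3,5) = 97.

97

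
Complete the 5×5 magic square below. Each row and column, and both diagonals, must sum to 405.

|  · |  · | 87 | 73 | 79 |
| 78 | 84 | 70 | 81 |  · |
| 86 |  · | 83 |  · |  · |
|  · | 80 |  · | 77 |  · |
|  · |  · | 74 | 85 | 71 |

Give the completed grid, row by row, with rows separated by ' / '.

90 76 87 73 79 / 78 84 70 81 92 / 86 72 83 89 75 / 69 80 91 77 88 / 82 93 74 85 71

Row 2 must total 405; the given cells sum to 313, so (2,5) = 92.
Using column 3: 87 + 70 + 83 + 74 + ? → (4,3) = 405 − 314 = 91.
Column 4 must total 405; the given cells sum to 316, so (3,4) = 89.
Main diagonal must total 405; the given cells sum to 315, so (1,1) = 90.
Anti-diagonal: 79 + 81 + 83 + 80 + ? = 405, so (5,1) = 82.
Row 1: 90 + 87 + 73 + 79 + ? = 405, so (1,2) = 76.
The remaining cell in row 5 is (5,2) = 405 − 312 = 93.
Column 1 needs 405; the known cells sum to 336, so (4,1) = 69.
The remaining cell in column 2 is (3,2) = 405 − 333 = 72.
Row 3: 86 + 72 + 83 + 89 + ? = 405, so (3,5) = 75.
From row 4, 405 − (69 + 80 + 91 + 77) gives (4,5) = 88.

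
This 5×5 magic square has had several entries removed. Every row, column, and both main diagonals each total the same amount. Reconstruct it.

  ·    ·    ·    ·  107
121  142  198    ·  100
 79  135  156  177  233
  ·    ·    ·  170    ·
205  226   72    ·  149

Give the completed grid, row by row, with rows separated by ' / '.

Row 3 is already complete: 79 + 135 + 156 + 177 + 233 = 780, so that is the magic constant.
Row 2 must total 780; the given cells sum to 561, so (2,4) = 219.
Using row 5: 205 + 226 + 72 + 149 + ? → (5,4) = 780 − 652 = 128.
Column 4 needs 780; the known cells sum to 694, so (1,4) = 86.
Column 5 must total 780; the given cells sum to 589, so (4,5) = 191.
Main diagonal must total 780; the given cells sum to 617, so (1,1) = 163.
Using anti-diagonal: 107 + 219 + 156 + 205 + ? → (4,2) = 780 − 687 = 93.
Column 1 must total 780; the given cells sum to 568, so (4,1) = 212.
Column 2: 142 + 135 + 93 + 226 + ? = 780, so (1,2) = 184.
Row 1: 163 + 184 + 86 + 107 + ? = 780, so (1,3) = 240.
Row 4: 212 + 93 + 170 + 191 + ? = 780, so (4,3) = 114.

163 184 240 86 107 / 121 142 198 219 100 / 79 135 156 177 233 / 212 93 114 170 191 / 205 226 72 128 149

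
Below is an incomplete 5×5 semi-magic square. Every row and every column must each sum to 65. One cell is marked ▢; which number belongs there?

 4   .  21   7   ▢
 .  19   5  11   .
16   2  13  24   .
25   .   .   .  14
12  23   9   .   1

18

The remaining cell in row 3 is (3,5) = 65 − 55 = 10.
Row 5: 12 + 23 + 9 + 1 + ? = 65, so (5,4) = 20.
Using column 1: 4 + 16 + 25 + 12 + ? → (2,1) = 65 − 57 = 8.
Column 3: 21 + 5 + 13 + 9 + ? = 65, so (4,3) = 17.
The remaining cell in column 4 is (4,4) = 65 − 62 = 3.
Row 2 needs 65; the known cells sum to 43, so (2,5) = 22.
Using row 4: 25 + 17 + 3 + 14 + ? → (4,2) = 65 − 59 = 6.
Column 2: 19 + 2 + 6 + 23 + ? = 65, so (1,2) = 15.
Column 5 must total 65; the given cells sum to 47, so (1,5) = 18.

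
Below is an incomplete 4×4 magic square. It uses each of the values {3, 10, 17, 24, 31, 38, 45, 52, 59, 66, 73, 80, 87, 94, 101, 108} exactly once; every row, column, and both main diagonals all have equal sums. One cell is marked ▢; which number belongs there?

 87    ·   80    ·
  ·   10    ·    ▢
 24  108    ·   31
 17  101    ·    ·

73

The 16 entries sum to 888, so each line sums to 888/4 = 222.
Row 3: 24 + 108 + 31 + ? = 222, so (3,3) = 59.
Column 1 must total 222; the given cells sum to 128, so (2,1) = 94.
Using column 2: 10 + 108 + 101 + ? → (1,2) = 222 − 219 = 3.
The remaining cell in main diagonal is (4,4) = 222 − 156 = 66.
Row 1 needs 222; the known cells sum to 170, so (1,4) = 52.
From row 4, 222 − (17 + 101 + 66) gives (4,3) = 38.
From column 3, 222 − (80 + 59 + 38) gives (2,3) = 45.
Column 4: 52 + 31 + 66 + ? = 222, so (2,4) = 73.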